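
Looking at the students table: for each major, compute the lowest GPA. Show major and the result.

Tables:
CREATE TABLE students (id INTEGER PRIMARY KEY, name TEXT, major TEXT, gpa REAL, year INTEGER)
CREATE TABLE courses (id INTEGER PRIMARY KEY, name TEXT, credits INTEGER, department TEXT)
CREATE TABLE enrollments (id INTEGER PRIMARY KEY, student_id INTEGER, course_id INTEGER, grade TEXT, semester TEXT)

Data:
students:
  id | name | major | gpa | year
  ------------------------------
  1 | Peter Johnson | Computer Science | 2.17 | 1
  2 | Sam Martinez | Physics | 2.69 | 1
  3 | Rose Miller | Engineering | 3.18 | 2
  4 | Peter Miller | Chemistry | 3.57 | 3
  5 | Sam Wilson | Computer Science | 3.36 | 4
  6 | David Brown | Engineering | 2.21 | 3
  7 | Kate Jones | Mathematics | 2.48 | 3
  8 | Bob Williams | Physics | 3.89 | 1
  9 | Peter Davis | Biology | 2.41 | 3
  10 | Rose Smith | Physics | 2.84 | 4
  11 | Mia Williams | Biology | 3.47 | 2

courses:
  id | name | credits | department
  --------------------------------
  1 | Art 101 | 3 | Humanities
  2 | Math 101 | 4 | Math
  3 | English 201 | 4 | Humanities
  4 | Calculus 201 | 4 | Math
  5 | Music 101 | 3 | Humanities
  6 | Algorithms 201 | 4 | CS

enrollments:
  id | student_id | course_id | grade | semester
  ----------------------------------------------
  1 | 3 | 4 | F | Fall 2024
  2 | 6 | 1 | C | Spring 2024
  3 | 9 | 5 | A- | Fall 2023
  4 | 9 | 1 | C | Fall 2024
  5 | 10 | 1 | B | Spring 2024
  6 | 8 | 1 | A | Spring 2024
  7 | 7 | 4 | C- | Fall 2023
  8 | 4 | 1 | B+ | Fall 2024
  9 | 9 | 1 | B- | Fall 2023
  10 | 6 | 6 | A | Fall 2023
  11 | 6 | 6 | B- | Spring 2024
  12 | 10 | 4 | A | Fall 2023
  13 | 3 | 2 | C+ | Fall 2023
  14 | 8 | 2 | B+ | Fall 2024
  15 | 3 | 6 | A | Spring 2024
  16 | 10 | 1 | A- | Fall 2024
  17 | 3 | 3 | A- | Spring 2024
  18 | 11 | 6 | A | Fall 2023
SELECT major, MIN(gpa) AS min_gpa FROM students GROUP BY major

Execution result:
major | min_gpa
Biology | 2.41
Chemistry | 3.57
Computer Science | 2.17
Engineering | 2.21
Mathematics | 2.48
Physics | 2.69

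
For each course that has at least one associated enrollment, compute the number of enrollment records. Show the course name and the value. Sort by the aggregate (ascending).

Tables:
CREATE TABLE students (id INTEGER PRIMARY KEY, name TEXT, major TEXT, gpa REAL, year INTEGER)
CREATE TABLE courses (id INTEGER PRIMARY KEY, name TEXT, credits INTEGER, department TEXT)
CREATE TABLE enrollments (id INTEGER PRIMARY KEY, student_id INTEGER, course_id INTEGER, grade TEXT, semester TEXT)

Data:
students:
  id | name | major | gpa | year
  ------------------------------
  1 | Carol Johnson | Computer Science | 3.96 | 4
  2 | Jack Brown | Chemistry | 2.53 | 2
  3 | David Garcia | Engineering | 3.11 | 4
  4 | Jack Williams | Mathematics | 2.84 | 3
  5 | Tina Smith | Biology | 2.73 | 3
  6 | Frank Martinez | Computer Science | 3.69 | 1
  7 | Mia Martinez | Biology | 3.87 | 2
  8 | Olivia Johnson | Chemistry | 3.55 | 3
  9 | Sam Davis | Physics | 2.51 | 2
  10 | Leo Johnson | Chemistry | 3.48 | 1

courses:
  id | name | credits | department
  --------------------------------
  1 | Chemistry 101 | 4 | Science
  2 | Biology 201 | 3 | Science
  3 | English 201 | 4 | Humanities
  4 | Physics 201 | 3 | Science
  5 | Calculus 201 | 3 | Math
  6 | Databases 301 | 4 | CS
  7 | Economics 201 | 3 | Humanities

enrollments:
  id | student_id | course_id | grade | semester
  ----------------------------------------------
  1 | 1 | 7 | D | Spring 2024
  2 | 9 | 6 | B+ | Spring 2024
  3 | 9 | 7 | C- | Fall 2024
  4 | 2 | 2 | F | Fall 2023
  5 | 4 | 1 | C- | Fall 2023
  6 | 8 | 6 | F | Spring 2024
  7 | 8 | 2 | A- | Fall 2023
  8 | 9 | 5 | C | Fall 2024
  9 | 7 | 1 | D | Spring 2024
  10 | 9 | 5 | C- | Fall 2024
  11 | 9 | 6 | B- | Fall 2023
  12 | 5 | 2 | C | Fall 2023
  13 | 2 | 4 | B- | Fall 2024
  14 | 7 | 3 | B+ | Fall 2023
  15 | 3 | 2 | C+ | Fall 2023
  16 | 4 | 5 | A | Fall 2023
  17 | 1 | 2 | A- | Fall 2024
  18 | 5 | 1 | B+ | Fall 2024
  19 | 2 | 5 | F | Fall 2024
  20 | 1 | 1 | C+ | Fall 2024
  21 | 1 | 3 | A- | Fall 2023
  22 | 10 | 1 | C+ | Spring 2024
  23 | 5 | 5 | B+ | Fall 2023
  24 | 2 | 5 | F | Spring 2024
SELECT p.name, COUNT(*) AS n FROM enrollments c JOIN courses p ON c.course_id = p.id GROUP BY p.id, p.name ORDER BY n ASC

Execution result:
name | n
Physics 201 | 1
English 201 | 2
Economics 201 | 2
Databases 301 | 3
Chemistry 101 | 5
Biology 201 | 5
Calculus 201 | 6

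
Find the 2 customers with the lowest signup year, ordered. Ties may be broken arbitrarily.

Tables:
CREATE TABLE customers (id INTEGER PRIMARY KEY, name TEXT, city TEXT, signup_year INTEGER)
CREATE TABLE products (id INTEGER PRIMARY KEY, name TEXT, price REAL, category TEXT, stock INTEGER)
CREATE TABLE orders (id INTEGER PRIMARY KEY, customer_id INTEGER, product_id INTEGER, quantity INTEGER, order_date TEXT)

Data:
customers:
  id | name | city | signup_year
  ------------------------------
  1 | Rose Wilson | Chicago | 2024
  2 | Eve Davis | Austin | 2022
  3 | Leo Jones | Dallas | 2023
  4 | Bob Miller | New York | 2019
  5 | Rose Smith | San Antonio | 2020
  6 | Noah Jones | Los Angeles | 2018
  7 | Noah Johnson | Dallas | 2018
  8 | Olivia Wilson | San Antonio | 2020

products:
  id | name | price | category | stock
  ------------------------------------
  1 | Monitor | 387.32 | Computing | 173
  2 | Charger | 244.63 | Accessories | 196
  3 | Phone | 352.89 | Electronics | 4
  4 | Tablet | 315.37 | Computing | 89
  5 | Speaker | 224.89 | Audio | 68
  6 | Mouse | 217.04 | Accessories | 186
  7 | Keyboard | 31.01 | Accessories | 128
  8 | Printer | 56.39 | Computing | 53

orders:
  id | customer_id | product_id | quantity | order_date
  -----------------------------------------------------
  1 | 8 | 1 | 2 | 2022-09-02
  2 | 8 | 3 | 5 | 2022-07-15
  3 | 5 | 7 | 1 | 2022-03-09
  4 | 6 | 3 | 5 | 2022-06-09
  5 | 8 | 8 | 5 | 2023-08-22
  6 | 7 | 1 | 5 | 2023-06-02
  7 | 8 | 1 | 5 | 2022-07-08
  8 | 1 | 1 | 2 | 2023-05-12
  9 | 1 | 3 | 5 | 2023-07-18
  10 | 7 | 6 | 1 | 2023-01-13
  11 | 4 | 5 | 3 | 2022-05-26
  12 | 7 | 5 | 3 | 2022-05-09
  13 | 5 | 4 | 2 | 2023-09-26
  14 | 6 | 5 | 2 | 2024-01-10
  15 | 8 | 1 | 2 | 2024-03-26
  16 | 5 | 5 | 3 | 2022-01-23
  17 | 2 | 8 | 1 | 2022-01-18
SELECT name, signup_year FROM customers ORDER BY signup_year ASC LIMIT 2

Execution result:
name | signup_year
Noah Jones | 2018
Noah Johnson | 2018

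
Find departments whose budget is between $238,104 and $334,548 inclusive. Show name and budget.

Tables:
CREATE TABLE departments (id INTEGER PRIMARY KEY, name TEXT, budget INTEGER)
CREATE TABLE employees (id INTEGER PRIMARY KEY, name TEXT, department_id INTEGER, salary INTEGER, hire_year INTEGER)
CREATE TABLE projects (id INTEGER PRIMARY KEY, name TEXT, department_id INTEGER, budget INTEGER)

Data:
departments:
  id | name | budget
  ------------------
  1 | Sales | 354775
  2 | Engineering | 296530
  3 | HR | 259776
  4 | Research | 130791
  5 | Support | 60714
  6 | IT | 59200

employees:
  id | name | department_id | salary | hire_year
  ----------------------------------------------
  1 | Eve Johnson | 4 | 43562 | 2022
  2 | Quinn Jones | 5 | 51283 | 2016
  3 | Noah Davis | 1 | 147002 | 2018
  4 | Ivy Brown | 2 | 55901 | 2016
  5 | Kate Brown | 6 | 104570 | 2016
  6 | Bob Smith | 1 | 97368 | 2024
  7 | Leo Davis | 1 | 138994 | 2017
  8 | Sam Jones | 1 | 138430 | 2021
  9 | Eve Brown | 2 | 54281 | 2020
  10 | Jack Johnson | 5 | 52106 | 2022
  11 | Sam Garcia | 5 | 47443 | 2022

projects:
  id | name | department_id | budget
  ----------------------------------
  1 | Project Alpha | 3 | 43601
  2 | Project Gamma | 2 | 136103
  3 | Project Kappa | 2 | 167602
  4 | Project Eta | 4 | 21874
SELECT name, budget FROM departments WHERE budget BETWEEN 238104 AND 334548

Execution result:
name | budget
Engineering | 296530
HR | 259776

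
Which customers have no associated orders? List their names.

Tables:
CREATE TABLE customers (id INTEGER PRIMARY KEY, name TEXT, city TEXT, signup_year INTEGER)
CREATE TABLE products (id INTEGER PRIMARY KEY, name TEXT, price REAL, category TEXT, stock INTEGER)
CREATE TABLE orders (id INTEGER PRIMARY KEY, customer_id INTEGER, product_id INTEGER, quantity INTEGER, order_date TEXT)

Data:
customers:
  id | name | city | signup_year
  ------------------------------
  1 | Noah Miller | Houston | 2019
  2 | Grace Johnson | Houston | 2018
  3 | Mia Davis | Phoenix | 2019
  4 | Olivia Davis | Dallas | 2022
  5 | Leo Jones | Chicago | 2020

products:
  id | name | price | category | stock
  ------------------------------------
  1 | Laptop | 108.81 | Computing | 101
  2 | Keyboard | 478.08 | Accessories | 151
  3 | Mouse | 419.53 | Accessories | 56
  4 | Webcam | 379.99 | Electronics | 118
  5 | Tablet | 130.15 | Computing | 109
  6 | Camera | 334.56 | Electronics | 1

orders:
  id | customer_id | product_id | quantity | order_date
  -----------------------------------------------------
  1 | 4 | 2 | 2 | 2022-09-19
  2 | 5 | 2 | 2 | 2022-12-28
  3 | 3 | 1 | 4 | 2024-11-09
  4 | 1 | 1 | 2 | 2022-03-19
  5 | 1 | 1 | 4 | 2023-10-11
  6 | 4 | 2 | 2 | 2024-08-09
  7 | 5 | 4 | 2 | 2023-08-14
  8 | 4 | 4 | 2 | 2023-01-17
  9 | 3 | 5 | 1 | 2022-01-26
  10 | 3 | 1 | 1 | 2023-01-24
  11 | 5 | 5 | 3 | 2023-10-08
SELECT p.name FROM customers p LEFT JOIN orders c ON c.customer_id = p.id WHERE c.id IS NULL

Execution result:
Grace Johnson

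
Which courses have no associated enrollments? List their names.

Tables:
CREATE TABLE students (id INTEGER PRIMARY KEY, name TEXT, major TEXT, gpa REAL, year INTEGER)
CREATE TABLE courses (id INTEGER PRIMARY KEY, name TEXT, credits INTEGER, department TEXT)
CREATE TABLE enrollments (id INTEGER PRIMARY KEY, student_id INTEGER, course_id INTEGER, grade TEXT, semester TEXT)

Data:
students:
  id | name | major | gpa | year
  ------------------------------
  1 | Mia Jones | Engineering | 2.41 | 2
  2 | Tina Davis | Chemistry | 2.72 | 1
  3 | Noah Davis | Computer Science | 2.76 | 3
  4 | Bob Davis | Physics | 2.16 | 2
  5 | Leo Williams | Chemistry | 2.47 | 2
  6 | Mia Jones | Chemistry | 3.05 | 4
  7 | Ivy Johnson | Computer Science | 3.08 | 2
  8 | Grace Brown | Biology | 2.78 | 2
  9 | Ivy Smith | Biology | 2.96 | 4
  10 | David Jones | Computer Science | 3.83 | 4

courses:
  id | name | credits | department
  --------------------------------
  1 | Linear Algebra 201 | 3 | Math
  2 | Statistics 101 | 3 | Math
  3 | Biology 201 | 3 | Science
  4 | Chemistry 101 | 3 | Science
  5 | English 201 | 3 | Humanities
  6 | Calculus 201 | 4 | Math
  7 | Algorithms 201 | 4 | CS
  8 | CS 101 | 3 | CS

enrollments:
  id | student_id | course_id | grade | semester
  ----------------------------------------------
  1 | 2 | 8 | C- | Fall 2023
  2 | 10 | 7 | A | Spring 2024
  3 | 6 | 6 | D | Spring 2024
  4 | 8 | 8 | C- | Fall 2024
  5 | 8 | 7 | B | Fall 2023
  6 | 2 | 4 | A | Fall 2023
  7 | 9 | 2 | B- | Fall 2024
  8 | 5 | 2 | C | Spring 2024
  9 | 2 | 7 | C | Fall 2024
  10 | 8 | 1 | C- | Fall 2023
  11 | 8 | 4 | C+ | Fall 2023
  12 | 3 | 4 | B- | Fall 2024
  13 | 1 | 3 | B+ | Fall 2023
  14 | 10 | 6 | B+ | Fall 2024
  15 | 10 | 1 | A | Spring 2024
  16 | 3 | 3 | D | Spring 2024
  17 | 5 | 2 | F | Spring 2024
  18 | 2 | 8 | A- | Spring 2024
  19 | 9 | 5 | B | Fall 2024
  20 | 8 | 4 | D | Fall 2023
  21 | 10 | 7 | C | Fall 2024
SELECT p.name FROM courses p LEFT JOIN enrollments c ON c.course_id = p.id WHERE c.id IS NULL

Execution result:
(no rows)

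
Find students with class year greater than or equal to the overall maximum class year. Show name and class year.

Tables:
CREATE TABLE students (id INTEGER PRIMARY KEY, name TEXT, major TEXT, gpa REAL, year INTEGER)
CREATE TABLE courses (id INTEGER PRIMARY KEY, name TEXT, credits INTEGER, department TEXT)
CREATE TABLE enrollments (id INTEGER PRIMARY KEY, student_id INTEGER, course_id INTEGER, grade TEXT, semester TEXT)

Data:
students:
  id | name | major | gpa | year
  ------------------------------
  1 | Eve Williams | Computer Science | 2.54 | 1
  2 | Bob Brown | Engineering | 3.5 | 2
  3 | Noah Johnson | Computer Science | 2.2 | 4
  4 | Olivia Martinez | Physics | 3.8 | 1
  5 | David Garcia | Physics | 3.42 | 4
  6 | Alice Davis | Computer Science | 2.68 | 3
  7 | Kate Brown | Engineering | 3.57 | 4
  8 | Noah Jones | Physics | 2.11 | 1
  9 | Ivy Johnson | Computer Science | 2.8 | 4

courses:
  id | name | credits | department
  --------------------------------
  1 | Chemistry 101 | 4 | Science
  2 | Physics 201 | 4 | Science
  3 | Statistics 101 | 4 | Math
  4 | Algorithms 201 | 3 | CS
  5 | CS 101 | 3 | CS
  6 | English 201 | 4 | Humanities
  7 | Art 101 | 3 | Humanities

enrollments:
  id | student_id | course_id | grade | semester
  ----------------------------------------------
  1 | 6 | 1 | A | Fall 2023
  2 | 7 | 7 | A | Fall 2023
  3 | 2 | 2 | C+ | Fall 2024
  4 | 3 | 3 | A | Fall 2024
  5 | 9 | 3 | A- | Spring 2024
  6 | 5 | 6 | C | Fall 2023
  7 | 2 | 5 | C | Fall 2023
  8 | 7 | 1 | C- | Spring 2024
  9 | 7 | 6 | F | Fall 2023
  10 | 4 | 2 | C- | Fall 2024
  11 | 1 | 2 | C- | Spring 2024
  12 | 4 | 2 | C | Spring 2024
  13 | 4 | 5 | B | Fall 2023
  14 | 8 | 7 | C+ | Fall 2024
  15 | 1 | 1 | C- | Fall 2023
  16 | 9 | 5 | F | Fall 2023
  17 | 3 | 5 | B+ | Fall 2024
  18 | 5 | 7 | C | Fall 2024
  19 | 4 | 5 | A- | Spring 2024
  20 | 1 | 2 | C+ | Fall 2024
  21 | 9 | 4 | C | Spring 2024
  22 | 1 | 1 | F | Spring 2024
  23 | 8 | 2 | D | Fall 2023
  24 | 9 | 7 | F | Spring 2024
SELECT name, year FROM students WHERE year >= (SELECT MAX(year) FROM students)

Execution result:
name | year
Noah Johnson | 4
David Garcia | 4
Kate Brown | 4
Ivy Johnson | 4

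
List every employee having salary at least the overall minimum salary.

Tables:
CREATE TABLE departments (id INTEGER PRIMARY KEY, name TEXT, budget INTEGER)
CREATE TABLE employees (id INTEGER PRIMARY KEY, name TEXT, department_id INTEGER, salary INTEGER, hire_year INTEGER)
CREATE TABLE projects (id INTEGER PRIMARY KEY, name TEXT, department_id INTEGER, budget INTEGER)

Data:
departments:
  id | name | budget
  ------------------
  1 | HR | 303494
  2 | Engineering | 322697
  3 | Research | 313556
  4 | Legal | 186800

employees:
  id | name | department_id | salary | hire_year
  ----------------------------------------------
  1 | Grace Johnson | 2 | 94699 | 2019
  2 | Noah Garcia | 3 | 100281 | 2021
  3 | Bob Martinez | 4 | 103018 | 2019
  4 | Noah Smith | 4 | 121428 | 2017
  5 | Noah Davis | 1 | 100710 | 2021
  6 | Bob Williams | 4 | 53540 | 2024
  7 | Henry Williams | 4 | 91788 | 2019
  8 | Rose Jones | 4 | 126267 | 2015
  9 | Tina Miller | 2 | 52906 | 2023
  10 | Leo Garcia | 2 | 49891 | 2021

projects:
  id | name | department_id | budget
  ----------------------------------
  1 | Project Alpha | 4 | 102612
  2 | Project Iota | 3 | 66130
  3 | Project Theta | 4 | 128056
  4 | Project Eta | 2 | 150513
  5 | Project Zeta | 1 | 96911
SELECT name, salary FROM employees WHERE salary >= (SELECT MIN(salary) FROM employees)

Execution result:
name | salary
Grace Johnson | 94699
Noah Garcia | 100281
Bob Martinez | 103018
Noah Smith | 121428
Noah Davis | 100710
Bob Williams | 53540
Henry Williams | 91788
Rose Jones | 126267
Tina Miller | 52906
Leo Garcia | 49891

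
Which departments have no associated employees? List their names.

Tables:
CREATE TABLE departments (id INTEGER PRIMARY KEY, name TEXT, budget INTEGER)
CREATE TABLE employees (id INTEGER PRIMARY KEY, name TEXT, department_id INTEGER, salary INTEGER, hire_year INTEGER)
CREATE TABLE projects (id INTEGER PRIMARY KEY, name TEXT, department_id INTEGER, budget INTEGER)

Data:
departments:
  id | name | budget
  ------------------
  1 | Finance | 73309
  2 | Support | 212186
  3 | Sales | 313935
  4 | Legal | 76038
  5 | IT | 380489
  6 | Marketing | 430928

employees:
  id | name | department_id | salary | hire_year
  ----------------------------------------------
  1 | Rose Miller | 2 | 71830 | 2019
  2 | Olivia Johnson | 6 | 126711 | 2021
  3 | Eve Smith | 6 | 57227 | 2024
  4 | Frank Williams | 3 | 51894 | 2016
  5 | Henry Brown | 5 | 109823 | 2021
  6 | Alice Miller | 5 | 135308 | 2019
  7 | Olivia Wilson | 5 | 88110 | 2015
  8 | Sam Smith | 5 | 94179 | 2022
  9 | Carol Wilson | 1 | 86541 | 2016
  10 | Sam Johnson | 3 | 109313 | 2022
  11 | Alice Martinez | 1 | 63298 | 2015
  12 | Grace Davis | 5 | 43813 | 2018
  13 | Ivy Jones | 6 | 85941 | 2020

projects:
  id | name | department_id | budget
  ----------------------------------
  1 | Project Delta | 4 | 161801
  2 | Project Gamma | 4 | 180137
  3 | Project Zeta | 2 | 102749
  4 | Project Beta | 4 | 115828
SELECT p.name FROM departments p LEFT JOIN employees c ON c.department_id = p.id WHERE c.id IS NULL

Execution result:
Legal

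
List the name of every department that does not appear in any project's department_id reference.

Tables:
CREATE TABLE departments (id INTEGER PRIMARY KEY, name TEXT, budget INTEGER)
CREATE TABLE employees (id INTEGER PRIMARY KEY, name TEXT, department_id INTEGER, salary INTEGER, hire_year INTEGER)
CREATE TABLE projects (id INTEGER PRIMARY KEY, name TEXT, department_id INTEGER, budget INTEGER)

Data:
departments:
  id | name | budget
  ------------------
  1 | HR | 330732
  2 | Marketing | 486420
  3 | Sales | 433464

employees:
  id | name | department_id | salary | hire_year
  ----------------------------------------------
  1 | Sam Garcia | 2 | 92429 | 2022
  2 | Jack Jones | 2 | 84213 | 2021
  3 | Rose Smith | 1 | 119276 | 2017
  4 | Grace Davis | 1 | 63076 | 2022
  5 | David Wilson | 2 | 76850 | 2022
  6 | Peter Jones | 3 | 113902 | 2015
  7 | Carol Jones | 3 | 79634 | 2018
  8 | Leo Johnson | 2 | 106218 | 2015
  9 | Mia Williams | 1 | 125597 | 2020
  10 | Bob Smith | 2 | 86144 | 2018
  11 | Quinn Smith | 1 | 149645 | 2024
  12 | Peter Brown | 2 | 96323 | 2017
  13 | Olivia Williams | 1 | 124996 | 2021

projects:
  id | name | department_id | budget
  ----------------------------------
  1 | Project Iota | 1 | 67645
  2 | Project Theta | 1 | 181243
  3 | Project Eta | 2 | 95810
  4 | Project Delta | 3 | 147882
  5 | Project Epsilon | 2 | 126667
SELECT p.name FROM departments p LEFT JOIN projects c ON c.department_id = p.id WHERE c.id IS NULL

Execution result:
(no rows)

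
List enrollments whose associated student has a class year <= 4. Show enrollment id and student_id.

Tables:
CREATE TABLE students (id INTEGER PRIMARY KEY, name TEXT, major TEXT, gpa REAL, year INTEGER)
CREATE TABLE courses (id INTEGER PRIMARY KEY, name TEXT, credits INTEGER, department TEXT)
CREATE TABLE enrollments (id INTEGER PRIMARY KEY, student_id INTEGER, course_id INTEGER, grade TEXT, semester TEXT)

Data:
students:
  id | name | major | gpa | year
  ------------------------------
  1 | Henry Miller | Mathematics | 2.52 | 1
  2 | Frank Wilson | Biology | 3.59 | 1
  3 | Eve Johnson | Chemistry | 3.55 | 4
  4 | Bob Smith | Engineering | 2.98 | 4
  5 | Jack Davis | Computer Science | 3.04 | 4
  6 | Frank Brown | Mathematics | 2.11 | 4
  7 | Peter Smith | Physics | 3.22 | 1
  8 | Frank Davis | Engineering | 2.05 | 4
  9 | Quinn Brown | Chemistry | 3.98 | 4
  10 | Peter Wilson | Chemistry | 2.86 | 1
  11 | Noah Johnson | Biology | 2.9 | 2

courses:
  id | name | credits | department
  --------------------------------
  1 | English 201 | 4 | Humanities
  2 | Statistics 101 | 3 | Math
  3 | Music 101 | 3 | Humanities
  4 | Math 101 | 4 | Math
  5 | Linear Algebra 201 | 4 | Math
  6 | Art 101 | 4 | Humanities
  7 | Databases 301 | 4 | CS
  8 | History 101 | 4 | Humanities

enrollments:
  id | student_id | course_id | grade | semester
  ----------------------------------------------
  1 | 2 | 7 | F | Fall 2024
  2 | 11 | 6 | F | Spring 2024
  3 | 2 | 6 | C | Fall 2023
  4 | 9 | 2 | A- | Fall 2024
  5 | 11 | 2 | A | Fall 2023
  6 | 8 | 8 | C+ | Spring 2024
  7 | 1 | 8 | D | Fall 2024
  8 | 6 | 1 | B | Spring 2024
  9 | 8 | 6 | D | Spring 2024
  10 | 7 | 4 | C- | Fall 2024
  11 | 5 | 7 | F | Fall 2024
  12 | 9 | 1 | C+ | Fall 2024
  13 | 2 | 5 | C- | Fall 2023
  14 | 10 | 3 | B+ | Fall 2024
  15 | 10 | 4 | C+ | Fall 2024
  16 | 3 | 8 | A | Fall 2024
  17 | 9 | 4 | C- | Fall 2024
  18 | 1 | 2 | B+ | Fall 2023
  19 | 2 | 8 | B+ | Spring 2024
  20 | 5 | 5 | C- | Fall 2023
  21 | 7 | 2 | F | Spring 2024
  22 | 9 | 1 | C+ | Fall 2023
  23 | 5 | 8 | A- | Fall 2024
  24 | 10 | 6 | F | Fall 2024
SELECT id, student_id FROM enrollments WHERE student_id IN (SELECT id FROM students WHERE year <= 4)

Execution result:
id | student_id
1 | 2
2 | 11
3 | 2
4 | 9
5 | 11
6 | 8
7 | 1
8 | 6
9 | 8
10 | 7
11 | 5
12 | 9
13 | 2
14 | 10
15 | 10
16 | 3
17 | 9
18 | 1
19 | 2
20 | 5
21 | 7
22 | 9
23 | 5
24 | 10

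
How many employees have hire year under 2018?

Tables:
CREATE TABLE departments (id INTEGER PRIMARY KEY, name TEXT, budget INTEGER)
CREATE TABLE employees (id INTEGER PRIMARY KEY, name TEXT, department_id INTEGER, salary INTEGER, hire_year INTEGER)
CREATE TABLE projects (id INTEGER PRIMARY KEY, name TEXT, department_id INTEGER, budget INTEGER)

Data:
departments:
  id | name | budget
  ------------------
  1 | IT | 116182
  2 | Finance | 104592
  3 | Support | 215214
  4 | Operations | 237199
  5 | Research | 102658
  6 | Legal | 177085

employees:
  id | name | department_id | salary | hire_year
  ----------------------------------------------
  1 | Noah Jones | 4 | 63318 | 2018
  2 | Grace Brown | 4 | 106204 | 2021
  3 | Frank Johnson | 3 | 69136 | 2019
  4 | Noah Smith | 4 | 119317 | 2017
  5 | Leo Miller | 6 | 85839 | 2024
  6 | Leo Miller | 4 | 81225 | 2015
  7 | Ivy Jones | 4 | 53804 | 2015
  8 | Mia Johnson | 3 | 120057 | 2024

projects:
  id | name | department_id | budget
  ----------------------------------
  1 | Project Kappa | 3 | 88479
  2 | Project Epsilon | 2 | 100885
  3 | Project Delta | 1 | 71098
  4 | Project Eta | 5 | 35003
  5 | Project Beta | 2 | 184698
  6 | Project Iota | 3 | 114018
SELECT COUNT(*) FROM employees WHERE hire_year < 2018

Execution result:
3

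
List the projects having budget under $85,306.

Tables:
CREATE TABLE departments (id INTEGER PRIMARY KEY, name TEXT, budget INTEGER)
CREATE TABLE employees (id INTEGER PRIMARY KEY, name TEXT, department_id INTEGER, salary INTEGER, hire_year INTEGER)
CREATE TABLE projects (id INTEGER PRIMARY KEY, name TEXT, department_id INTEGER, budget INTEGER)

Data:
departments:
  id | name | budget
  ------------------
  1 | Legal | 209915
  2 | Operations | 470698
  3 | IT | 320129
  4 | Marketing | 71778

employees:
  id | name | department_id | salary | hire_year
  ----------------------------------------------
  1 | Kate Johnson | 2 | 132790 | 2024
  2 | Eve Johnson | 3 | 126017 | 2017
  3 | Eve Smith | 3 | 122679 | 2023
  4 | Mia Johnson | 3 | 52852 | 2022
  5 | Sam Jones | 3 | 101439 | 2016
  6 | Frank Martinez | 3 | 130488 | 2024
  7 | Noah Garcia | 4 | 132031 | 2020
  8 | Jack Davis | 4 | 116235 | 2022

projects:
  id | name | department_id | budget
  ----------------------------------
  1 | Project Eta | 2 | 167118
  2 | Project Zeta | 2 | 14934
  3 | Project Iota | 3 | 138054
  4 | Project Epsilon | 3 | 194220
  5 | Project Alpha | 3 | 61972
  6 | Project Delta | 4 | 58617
SELECT name, budget FROM projects WHERE budget < 85306

Execution result:
name | budget
Project Zeta | 14934
Project Alpha | 61972
Project Delta | 58617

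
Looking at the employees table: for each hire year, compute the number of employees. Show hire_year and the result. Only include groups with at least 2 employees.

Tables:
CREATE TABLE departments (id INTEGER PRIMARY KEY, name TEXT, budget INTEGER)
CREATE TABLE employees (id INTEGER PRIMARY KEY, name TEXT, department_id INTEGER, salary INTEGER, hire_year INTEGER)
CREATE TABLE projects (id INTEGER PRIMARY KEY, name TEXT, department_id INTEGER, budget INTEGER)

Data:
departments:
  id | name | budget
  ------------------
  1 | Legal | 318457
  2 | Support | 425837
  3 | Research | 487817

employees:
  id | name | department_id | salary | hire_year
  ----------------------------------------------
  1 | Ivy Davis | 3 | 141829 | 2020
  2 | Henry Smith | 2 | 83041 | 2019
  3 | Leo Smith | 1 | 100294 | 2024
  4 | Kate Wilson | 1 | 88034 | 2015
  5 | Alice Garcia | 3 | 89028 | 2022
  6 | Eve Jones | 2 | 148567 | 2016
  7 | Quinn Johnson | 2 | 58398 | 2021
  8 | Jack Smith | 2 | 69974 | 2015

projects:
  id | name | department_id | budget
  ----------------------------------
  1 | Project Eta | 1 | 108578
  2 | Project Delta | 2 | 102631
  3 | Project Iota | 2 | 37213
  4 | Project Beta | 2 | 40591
SELECT hire_year, COUNT(*) AS n FROM employees GROUP BY hire_year HAVING COUNT(*) >= 2

Execution result:
hire_year | n
2015 | 2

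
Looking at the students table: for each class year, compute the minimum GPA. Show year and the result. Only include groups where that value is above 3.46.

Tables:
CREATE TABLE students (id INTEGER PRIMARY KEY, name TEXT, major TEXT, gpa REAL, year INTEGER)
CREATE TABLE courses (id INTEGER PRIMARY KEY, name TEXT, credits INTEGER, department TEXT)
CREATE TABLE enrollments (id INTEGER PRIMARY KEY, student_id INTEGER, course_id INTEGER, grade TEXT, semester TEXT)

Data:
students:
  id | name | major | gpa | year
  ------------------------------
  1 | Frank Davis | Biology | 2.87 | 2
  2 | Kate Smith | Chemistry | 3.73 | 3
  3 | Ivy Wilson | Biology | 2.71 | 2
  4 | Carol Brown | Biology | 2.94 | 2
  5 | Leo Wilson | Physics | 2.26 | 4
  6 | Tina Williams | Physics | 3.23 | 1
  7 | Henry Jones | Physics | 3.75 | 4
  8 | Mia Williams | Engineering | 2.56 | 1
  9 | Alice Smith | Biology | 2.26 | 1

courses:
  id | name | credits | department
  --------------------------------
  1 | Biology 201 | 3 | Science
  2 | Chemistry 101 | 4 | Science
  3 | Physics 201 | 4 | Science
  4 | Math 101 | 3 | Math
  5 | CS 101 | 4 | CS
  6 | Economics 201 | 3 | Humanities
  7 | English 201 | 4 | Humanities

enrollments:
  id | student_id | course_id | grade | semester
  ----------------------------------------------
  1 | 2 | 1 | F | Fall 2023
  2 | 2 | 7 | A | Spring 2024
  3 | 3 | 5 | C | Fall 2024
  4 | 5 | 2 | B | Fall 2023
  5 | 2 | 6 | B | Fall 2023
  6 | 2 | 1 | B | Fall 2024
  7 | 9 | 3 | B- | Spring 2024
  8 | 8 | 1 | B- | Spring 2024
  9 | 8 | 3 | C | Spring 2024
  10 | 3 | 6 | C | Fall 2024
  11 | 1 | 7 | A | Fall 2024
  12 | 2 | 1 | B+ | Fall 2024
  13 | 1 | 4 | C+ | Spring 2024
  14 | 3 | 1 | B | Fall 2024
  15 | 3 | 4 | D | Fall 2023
SELECT year, MIN(gpa) AS min_gpa FROM students GROUP BY year HAVING MIN(gpa) > 3.46

Execution result:
year | min_gpa
3 | 3.73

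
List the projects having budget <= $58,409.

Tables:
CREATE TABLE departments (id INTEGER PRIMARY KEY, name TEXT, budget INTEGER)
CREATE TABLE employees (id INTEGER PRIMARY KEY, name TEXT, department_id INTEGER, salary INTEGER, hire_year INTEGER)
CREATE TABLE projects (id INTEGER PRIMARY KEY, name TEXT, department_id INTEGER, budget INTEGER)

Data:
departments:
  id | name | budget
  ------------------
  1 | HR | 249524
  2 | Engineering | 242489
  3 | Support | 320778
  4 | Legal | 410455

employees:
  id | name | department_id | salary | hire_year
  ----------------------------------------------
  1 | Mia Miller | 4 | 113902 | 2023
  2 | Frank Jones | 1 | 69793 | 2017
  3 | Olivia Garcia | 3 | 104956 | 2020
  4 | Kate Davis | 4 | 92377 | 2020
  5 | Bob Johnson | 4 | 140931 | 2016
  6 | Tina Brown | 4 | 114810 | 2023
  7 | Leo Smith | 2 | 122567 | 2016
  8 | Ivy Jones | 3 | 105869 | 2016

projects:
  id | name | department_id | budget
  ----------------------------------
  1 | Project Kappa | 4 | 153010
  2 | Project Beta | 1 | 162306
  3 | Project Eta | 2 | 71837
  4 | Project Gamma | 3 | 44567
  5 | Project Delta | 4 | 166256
SELECT name, budget FROM projects WHERE budget <= 58409

Execution result:
name | budget
Project Gamma | 44567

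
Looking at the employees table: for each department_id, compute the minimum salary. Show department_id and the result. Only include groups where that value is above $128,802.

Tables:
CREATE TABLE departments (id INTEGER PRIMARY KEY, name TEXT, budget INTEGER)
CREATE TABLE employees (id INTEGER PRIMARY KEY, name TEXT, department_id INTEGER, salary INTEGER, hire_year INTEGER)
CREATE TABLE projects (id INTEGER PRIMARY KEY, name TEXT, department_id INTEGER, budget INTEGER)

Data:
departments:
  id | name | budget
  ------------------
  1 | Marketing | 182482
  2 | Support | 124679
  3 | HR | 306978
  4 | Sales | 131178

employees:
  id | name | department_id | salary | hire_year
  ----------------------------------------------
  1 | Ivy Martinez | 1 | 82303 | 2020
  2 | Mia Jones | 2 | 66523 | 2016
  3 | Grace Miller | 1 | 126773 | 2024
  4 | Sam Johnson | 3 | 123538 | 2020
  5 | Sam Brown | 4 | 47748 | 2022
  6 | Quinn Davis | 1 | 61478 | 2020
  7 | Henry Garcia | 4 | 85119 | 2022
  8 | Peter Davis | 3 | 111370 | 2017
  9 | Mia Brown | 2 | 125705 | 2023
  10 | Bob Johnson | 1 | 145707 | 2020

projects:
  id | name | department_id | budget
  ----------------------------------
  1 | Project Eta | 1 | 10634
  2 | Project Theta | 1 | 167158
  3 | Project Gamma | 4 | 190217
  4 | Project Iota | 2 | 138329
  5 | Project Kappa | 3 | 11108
SELECT department_id, MIN(salary) AS min_salary FROM employees GROUP BY department_id HAVING MIN(salary) > 128802

Execution result:
(no rows)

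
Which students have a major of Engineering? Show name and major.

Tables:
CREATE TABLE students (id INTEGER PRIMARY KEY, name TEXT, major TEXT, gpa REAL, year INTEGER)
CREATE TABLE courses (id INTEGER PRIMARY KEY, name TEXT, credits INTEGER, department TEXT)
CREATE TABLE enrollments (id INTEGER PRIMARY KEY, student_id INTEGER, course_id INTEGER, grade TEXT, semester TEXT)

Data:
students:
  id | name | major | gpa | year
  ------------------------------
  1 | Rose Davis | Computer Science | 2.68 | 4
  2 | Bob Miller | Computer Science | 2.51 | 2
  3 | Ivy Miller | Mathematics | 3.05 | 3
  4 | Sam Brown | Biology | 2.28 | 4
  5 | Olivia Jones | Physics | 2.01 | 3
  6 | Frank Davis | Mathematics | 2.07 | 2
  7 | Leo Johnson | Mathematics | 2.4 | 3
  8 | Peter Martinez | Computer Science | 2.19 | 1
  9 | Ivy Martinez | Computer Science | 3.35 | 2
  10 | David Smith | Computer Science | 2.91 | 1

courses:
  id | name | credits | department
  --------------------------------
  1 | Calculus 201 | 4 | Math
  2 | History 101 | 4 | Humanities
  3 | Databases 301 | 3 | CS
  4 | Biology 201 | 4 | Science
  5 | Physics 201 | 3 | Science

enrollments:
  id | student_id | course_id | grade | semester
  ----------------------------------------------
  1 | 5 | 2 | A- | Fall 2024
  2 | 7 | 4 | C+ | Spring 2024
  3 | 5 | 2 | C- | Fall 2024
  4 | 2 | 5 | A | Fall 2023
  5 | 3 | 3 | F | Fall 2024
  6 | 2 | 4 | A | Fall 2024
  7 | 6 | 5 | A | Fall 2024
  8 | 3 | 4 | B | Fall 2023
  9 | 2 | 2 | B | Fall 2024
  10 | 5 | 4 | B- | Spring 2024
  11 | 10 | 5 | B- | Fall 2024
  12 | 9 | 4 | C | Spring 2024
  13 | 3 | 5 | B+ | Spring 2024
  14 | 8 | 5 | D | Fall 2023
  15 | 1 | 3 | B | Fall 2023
SELECT name, major FROM students WHERE major = 'Engineering'

Execution result:
(no rows)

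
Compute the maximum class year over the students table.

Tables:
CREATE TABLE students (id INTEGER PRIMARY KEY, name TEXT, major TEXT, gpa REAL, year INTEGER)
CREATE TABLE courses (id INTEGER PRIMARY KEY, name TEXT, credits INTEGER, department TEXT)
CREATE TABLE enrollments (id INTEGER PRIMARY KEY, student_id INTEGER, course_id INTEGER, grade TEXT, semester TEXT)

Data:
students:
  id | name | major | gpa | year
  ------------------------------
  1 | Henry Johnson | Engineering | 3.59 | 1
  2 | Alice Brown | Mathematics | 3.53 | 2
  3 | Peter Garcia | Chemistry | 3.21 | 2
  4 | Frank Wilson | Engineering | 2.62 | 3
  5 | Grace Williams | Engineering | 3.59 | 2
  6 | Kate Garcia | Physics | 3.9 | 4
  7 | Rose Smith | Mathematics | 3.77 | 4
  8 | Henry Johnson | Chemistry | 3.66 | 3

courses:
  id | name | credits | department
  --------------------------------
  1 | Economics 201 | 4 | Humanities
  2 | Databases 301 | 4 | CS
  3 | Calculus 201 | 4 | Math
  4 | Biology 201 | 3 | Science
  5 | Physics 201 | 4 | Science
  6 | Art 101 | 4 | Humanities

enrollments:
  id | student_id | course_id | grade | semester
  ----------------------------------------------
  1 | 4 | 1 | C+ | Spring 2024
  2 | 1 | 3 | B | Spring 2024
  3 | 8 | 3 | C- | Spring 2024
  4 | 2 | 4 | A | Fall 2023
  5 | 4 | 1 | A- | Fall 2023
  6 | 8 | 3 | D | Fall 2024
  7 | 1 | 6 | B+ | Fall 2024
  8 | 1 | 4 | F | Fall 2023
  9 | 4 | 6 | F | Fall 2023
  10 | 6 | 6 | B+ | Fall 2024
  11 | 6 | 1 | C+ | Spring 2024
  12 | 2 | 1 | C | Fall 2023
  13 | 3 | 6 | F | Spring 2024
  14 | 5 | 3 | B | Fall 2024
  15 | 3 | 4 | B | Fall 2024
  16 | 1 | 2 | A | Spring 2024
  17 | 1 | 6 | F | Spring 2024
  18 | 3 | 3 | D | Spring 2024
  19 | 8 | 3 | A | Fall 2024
SELECT MAX(year) FROM students

Execution result:
4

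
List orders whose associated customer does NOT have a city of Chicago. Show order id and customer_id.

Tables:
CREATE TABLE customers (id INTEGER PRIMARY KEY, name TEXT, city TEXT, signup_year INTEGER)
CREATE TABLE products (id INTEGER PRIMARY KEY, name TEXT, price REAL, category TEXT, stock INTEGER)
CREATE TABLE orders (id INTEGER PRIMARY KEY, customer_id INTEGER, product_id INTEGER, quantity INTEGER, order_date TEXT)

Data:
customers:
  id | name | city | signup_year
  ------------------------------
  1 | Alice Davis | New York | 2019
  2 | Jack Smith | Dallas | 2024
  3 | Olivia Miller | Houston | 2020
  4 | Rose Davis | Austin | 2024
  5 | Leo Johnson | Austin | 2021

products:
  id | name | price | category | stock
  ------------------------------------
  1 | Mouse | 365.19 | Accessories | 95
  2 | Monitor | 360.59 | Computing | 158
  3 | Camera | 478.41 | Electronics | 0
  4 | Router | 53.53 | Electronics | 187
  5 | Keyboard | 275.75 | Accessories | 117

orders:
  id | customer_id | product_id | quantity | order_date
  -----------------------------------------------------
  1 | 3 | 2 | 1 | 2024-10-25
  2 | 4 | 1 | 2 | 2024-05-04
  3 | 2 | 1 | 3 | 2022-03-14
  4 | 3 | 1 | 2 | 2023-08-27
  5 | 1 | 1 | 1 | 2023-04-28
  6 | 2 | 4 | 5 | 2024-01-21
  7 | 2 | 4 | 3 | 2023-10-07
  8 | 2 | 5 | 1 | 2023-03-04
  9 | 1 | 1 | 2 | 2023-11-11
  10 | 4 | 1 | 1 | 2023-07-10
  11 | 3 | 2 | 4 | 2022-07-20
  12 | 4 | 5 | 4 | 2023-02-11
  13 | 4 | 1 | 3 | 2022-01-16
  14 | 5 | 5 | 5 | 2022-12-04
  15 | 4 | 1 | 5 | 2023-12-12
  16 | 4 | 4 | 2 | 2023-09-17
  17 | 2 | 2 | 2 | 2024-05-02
SELECT id, customer_id FROM orders WHERE customer_id NOT IN (SELECT id FROM customers WHERE city = 'Chicago')

Execution result:
id | customer_id
1 | 3
2 | 4
3 | 2
4 | 3
5 | 1
6 | 2
7 | 2
8 | 2
9 | 1
10 | 4
11 | 3
12 | 4
13 | 4
14 | 5
15 | 4
16 | 4
17 | 2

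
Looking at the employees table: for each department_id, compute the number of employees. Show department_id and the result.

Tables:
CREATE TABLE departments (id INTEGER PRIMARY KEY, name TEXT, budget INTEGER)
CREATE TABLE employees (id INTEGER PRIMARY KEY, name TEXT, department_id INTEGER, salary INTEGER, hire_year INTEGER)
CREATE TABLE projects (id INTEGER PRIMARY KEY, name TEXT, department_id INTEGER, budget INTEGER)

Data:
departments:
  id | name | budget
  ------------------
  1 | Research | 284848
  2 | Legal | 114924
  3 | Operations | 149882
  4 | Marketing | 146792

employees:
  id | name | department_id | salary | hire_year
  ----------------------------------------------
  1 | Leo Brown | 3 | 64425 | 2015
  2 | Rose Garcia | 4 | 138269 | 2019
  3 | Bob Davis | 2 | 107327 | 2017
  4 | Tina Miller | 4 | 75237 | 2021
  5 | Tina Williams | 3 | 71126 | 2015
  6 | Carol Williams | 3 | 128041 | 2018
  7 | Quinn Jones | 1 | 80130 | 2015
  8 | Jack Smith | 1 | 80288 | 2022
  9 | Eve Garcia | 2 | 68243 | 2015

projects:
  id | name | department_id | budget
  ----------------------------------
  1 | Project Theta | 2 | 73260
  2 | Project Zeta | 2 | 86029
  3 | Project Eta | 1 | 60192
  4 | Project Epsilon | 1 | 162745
SELECT department_id, COUNT(*) AS n FROM employees GROUP BY department_id

Execution result:
department_id | n
1 | 2
2 | 2
3 | 3
4 | 2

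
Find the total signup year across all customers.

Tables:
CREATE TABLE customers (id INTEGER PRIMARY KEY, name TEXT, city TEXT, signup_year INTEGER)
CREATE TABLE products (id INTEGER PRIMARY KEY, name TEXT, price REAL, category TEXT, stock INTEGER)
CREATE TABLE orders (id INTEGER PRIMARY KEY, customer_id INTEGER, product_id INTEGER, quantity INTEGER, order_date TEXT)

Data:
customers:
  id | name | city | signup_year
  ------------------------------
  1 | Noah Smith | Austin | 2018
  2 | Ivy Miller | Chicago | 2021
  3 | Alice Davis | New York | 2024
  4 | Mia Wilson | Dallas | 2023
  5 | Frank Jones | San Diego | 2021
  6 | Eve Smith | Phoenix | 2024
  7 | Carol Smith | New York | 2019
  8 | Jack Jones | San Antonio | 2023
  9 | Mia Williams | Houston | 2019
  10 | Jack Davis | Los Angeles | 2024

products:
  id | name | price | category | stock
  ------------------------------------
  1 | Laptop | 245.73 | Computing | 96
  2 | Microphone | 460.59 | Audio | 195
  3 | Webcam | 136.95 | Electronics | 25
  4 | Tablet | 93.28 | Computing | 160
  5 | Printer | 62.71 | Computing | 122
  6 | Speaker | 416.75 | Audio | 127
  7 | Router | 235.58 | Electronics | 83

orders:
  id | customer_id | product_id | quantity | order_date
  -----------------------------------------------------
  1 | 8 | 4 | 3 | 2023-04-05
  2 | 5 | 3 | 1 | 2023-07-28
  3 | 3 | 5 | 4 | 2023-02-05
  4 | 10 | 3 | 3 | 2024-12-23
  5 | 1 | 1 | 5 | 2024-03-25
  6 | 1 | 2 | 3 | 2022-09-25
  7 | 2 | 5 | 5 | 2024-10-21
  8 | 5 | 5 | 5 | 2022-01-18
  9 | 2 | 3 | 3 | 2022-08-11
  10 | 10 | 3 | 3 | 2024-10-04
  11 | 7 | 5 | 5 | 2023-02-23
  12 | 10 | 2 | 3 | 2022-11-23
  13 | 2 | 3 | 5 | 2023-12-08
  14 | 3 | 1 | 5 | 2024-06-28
SELECT SUM(signup_year) FROM customers

Execution result:
20216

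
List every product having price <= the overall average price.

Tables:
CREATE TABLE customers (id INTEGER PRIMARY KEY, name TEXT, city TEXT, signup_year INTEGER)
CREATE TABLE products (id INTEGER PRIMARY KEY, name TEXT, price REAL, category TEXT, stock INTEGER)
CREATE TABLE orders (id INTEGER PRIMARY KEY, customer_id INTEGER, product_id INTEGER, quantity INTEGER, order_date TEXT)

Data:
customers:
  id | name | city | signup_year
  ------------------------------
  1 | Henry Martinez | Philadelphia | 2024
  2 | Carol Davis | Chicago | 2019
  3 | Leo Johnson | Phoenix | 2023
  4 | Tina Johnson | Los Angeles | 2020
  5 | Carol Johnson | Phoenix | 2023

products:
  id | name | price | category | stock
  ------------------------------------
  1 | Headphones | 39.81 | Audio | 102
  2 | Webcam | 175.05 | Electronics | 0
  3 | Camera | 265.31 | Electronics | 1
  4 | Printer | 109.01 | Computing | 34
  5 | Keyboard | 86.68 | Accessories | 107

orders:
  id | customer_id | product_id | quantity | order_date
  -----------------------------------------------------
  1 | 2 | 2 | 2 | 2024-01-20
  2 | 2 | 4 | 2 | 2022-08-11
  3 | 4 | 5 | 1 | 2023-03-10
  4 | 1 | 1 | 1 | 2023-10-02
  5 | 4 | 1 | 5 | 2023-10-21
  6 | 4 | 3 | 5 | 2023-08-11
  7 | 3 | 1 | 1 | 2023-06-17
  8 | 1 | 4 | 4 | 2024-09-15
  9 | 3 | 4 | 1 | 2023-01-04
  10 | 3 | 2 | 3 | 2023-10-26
SELECT name, price FROM products WHERE price <= (SELECT AVG(price) FROM products)

Execution result:
name | price
Headphones | 39.81
Printer | 109.01
Keyboard | 86.68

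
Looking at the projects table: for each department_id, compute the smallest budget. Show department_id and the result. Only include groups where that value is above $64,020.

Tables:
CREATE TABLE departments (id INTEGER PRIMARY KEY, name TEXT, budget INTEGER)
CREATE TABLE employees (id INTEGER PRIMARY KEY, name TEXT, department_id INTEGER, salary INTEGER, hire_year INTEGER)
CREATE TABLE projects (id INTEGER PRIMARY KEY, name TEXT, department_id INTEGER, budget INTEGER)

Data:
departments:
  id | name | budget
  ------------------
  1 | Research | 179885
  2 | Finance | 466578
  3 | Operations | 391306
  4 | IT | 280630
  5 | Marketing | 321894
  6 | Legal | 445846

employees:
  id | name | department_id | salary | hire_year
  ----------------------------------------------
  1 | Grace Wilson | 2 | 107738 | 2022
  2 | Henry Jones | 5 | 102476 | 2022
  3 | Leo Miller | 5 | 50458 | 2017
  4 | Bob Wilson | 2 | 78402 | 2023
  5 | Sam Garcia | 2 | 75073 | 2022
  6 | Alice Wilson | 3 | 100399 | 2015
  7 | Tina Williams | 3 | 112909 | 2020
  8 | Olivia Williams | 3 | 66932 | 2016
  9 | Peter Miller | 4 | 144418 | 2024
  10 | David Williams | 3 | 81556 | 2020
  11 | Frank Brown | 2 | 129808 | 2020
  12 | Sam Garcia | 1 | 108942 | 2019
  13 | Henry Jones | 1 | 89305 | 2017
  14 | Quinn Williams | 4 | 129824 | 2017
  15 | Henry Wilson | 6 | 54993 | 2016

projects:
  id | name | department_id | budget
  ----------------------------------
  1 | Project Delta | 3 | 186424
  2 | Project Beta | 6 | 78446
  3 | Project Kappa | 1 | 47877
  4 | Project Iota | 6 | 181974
SELECT department_id, MIN(budget) AS min_budget FROM projects GROUP BY department_id HAVING MIN(budget) > 64020

Execution result:
department_id | min_budget
3 | 186424
6 | 78446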